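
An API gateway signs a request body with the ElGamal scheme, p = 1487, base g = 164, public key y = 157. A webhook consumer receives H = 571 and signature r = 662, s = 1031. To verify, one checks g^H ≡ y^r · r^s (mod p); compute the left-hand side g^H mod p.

164^2 = 26896 ≡ 130
164^4 ≡ 130^2 = 16900 ≡ 543
164^8 ≡ 543^2 = 294849 ≡ 423
164^16 ≡ 423^2 = 178929 ≡ 489
164^32 ≡ 489^2 = 239121 ≡ 1201
164^64 ≡ 1201^2 = 1442401 ≡ 11
164^128 ≡ 11^2 = 121
164^256 ≡ 121^2 = 14641 ≡ 1258
164^512 ≡ 1258^2 = 1582564 ≡ 396
571 = 512 + 32 + 16 + 8 + 2 + 1, so 164^571 ≡ 396·1201·489·423·130·164 ≡ 930 (mod 1487)

930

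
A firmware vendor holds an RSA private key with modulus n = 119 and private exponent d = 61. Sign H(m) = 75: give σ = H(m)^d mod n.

40

(H(m))^2 ≡ 75^2 = 5625 ≡ 32
(H(m))^4 ≡ 32^2 = 1024 ≡ 72
(H(m))^8 ≡ 72^2 = 5184 ≡ 67
(H(m))^16 ≡ 67^2 = 4489 ≡ 86
(H(m))^32 ≡ 86^2 = 7396 ≡ 18
61 = 32 + 16 + 8 + 4 + 1, so (H(m))^61 ≡ 18·86·67·72·75 ≡ 40 (mod 119)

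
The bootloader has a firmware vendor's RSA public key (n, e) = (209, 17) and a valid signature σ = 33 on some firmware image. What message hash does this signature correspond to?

110

σ^2 ≡ 33^2 = 1089 ≡ 44
σ^4 ≡ 44^2 = 1936 ≡ 55
σ^8 ≡ 55^2 = 3025 ≡ 99
σ^16 ≡ 99^2 = 9801 ≡ 187
17 = 16 + 1, so σ^17 ≡ 187·33 ≡ 110 (mod 209)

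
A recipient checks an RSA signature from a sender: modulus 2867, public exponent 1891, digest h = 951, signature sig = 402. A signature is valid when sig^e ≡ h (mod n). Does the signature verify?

sig^2 ≡ 402^2 = 161604 ≡ 1052
sig^4 ≡ 1052^2 = 1106704 ≡ 42
sig^8 ≡ 42^2 = 1764
sig^16 ≡ 1764^2 = 3111696 ≡ 1001
sig^32 ≡ 1001^2 = 1002001 ≡ 1418
sig^64 ≡ 1418^2 = 2010724 ≡ 957
sig^128 ≡ 957^2 = 915849 ≡ 1276
sig^256 ≡ 1276^2 = 1628176 ≡ 2587
sig^512 ≡ 2587^2 = 6692569 ≡ 991
sig^1024 ≡ 991^2 = 982081 ≡ 1567
1891 = 1024 + 512 + 256 + 64 + 32 + 2 + 1, so sig^1891 ≡ 1567·991·2587·957·1418·1052·402 ≡ 951 (mod 2867)
Since 951 equals the digest 951, verification succeeds.

verifies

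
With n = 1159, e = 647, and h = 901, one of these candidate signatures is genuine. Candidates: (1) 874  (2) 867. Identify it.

2

Candidate 1: 874^647 mod 1159 = 95
Candidate 2: 867^647 mod 1159 = 901
  → matches h = 901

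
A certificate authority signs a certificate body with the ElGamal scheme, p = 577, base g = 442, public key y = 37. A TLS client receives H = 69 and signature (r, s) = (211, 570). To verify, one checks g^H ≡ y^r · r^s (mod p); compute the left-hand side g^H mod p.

438

442^69 mod 577 = 438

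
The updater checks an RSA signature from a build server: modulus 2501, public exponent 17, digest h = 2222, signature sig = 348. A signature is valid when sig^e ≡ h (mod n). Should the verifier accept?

reject

sig^17 mod 2501 = 279
sig^17 mod 2501 = 279, but h = 2222.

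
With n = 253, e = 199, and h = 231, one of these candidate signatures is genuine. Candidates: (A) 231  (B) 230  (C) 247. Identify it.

Candidate A: 231^199 mod 253 = 231
  → matches h = 231
Candidate B: 230^199 mod 253 = 230
Candidate C: 247^199 mod 253 = 86

A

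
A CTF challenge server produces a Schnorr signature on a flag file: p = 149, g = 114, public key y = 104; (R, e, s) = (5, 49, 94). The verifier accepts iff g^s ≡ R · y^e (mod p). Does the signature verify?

verifies

g^s mod p:
114^2 = 12996 ≡ 33
114^4 ≡ 33^2 = 1089 ≡ 46
114^8 ≡ 46^2 = 2116 ≡ 30
114^16 ≡ 30^2 = 900 ≡ 6
114^32 ≡ 6^2 = 36
114^64 ≡ 36^2 = 1296 ≡ 104
94 = 64 + 16 + 8 + 4 + 2, so 114^94 ≡ 104·6·30·46·33 ≡ 127 (mod 149)
R · y^e mod p:
104^2 = 10816 ≡ 88
104^4 ≡ 88^2 = 7744 ≡ 145
104^8 ≡ 145^2 = 21025 ≡ 16
104^16 ≡ 16^2 = 256 ≡ 107
104^32 ≡ 107^2 = 11449 ≡ 125
49 = 32 + 16 + 1, so 104^49 ≡ 125·107·104 ≡ 85 (mod 149)
5·85 = 425 ≡ 127 (mod 149)
127 ≡ 127 (mod 149); signature holds.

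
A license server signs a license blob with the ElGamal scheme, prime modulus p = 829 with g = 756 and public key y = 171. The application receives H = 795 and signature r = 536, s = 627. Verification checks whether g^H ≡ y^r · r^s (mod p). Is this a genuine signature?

genuine

Left side g^H mod p:
756^2 = 571536 ≡ 355
756^4 ≡ 355^2 = 126025 ≡ 17
756^8 ≡ 17^2 = 289
756^16 ≡ 289^2 = 83521 ≡ 621
756^32 ≡ 621^2 = 385641 ≡ 156
756^64 ≡ 156^2 = 24336 ≡ 295
756^128 ≡ 295^2 = 87025 ≡ 809
756^256 ≡ 809^2 = 654481 ≡ 400
756^512 ≡ 400^2 = 160000 ≡ 3
795 = 512 + 256 + 16 + 8 + 2 + 1, so 756^795 ≡ 3·400·621·289·355·756 ≡ 270 (mod 829)
Right side y^r · r^s mod p:
171^2 = 29241 ≡ 226
171^4 ≡ 226^2 = 51076 ≡ 507
171^8 ≡ 507^2 = 257049 ≡ 59
171^16 ≡ 59^2 = 3481 ≡ 165
171^32 ≡ 165^2 = 27225 ≡ 697
171^64 ≡ 697^2 = 485809 ≡ 15
171^128 ≡ 15^2 = 225
171^256 ≡ 225^2 = 50625 ≡ 56
171^512 ≡ 56^2 = 3136 ≡ 649
536 = 512 + 16 + 8, so 171^536 ≡ 649·165·59 ≡ 206 (mod 829)
536^2 = 287296 ≡ 462
536^4 ≡ 462^2 = 213444 ≡ 391
536^8 ≡ 391^2 = 152881 ≡ 345
536^16 ≡ 345^2 = 119025 ≡ 478
536^32 ≡ 478^2 = 228484 ≡ 509
536^64 ≡ 509^2 = 259081 ≡ 433
536^128 ≡ 433^2 = 187489 ≡ 135
536^256 ≡ 135^2 = 18225 ≡ 816
536^512 ≡ 816^2 = 665856 ≡ 169
627 = 512 + 64 + 32 + 16 + 2 + 1, so 536^627 ≡ 169·433·509·478·462·536 ≡ 613 (mod 829)
206·613 = 126278 ≡ 270 (mod 829)
270 ≡ 270 (mod 829), so the signature is genuine.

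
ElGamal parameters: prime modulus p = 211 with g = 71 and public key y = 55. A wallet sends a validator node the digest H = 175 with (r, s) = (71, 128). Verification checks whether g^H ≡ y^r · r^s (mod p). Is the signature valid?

invalid

Left side g^H mod p:
Squares mod 211: 71^1≡71, 71^2≡188, 71^4≡107, 71^8≡55, 71^16≡71, 71^32≡188, 71^64≡107, 71^128≡55
175 = 128 + 32 + 8 + 4 + 2 + 1, so 71^175 ≡ 55·188·55·107·188·71 ≡ 1 (mod 211)
Right side y^r · r^s mod p:
Squares mod 211: 55^1≡55, 55^2≡71, 55^4≡188, 55^8≡107, 55^16≡55, 55^32≡71, 55^64≡188
71 = 64 + 4 + 2 + 1, so 55^71 ≡ 188·188·71·55 ≡ 55 (mod 211)
Squares mod 211: 71^1≡71, 71^2≡188, 71^4≡107, 71^8≡55, 71^16≡71, 71^32≡188, 71^64≡107, 71^128≡55
71^128 ≡ 55 (mod 211)
55·55 = 3025 ≡ 71 (mod 211)
1 ≠ 71, so verification fails.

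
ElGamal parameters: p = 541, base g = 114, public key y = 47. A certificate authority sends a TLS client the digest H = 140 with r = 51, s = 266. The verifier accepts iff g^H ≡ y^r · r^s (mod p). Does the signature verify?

Left side g^H mod p:
114^140 mod 541 = 66
Right side y^r · r^s mod p:
47^51 mod 541 = 264
51^266 mod 541 = 406
264·406 = 107184 ≡ 66 (mod 541)
66 ≡ 66 (mod 541), so the signature is genuine.

verifies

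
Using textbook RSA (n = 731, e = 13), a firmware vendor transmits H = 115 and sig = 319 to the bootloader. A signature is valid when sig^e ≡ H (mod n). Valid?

yes

sig^2 ≡ 319^2 = 101761 ≡ 152
sig^4 ≡ 152^2 = 23104 ≡ 443
sig^8 ≡ 443^2 = 196249 ≡ 341
13 = 8 + 4 + 1, so sig^13 ≡ 341·443·319 ≡ 115 (mod 731)
115 = H, so the signature checks out.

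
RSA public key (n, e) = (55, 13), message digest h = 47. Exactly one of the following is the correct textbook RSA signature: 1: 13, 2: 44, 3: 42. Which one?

Candidate 1: 13^13 mod 55 = 8
Candidate 2: 44^13 mod 55 = 44
Candidate 3: 42^13 mod 55 = 47
  → matches h = 47

3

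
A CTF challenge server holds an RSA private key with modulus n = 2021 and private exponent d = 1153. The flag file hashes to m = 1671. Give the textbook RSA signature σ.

1972

Squares mod 2021: m^1≡1671, m^2≡1240, m^4≡1640, m^8≡1670, m^16≡1941, m^32≡337, m^64≡393, m^128≡853, m^256≡49, m^512≡380, m^1024≡909
1153 = 1024 + 128 + 1, so m^1153 ≡ 909·853·1671 ≡ 1972 (mod 2021)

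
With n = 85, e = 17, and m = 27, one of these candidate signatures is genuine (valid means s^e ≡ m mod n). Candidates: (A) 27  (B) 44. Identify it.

Candidate A: Squares mod 85: 27^1≡27, 27^2≡49, 27^4≡21, 27^8≡16, 27^16≡1; 17 = 16 + 1, so 27^17 ≡ 1·27 ≡ 27 (mod 85)
  → matches m = 27
Candidate B: Squares mod 85: 44^1≡44, 44^2≡66, 44^4≡21, 44^8≡16, 44^16≡1; 17 = 16 + 1, so 44^17 ≡ 1·44 ≡ 44 (mod 85)

A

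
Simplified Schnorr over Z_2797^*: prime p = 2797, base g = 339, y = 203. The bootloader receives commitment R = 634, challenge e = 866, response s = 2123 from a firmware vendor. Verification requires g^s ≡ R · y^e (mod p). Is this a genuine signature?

forged

g^s mod p:
339^2 = 114921 ≡ 244
339^4 ≡ 244^2 = 59536 ≡ 799
339^8 ≡ 799^2 = 638401 ≡ 685
339^16 ≡ 685^2 = 469225 ≡ 2126
339^32 ≡ 2126^2 = 4519876 ≡ 2721
339^64 ≡ 2721^2 = 7403841 ≡ 182
339^128 ≡ 182^2 = 33124 ≡ 2357
339^256 ≡ 2357^2 = 5555449 ≡ 607
339^512 ≡ 607^2 = 368449 ≡ 2042
339^1024 ≡ 2042^2 = 4169764 ≡ 2234
339^2048 ≡ 2234^2 = 4990756 ≡ 908
2123 = 2048 + 64 + 8 + 2 + 1, so 339^2123 ≡ 908·182·685·244·339 ≡ 2428 (mod 2797)
R · y^e mod p:
203^2 = 41209 ≡ 2051
203^4 ≡ 2051^2 = 4206601 ≡ 2710
203^8 ≡ 2710^2 = 7344100 ≡ 1975
203^16 ≡ 1975^2 = 3900625 ≡ 1607
203^32 ≡ 1607^2 = 2582449 ≡ 818
203^64 ≡ 818^2 = 669124 ≡ 641
203^128 ≡ 641^2 = 410881 ≡ 2519
203^256 ≡ 2519^2 = 6345361 ≡ 1765
203^512 ≡ 1765^2 = 3115225 ≡ 2164
866 = 512 + 256 + 64 + 32 + 2, so 203^866 ≡ 2164·1765·641·818·2051 ≡ 1983 (mod 2797)
634·1983 = 1257222 ≡ 1369 (mod 2797)
2428 ≠ 1369; the check fails.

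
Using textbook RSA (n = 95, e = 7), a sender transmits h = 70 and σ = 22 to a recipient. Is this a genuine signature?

forged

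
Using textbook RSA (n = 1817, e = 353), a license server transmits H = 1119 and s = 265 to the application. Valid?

no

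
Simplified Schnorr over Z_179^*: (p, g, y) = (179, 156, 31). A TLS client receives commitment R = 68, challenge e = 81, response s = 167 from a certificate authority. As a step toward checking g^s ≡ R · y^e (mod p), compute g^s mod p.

75

156^2 = 24336 ≡ 171
156^4 ≡ 171^2 = 29241 ≡ 64
156^8 ≡ 64^2 = 4096 ≡ 158
156^16 ≡ 158^2 = 24964 ≡ 83
156^32 ≡ 83^2 = 6889 ≡ 87
156^64 ≡ 87^2 = 7569 ≡ 51
156^128 ≡ 51^2 = 2601 ≡ 95
167 = 128 + 32 + 4 + 2 + 1, so 156^167 ≡ 95·87·64·171·156 ≡ 75 (mod 179)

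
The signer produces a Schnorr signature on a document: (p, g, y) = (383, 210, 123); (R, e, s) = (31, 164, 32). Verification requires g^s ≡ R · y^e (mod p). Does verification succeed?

passes

g^s mod p:
210^2 = 44100 ≡ 55
210^4 ≡ 55^2 = 3025 ≡ 344
210^8 ≡ 344^2 = 118336 ≡ 372
210^16 ≡ 372^2 = 138384 ≡ 121
210^32 ≡ 121^2 = 14641 ≡ 87
R · y^e mod p:
123^2 = 15129 ≡ 192
123^4 ≡ 192^2 = 36864 ≡ 96
123^8 ≡ 96^2 = 9216 ≡ 24
123^16 ≡ 24^2 = 576 ≡ 193
123^32 ≡ 193^2 = 37249 ≡ 98
123^64 ≡ 98^2 = 9604 ≡ 29
123^128 ≡ 29^2 = 841 ≡ 75
164 = 128 + 32 + 4, so 123^164 ≡ 75·98·96 ≡ 114 (mod 383)
31·114 = 3534 ≡ 87 (mod 383)
87 ≡ 87 (mod 383); signature holds.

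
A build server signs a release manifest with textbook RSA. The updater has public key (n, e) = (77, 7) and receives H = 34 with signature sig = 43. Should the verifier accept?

reject

sig^2 ≡ 43^2 = 1849 ≡ 1
sig^4 ≡ 1^2 = 1
7 = 4 + 2 + 1, so sig^7 ≡ 1·1·43 ≡ 43 (mod 77)
The recovered value 43 does not match the digest 34.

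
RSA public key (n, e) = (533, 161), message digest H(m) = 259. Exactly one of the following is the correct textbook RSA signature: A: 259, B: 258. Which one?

Candidate A: 259^2 = 67081 ≡ 456; 259^4 ≡ 456^2 = 207936 ≡ 66; 259^8 ≡ 66^2 = 4356 ≡ 92; 259^16 ≡ 92^2 = 8464 ≡ 469; 259^32 ≡ 469^2 = 219961 ≡ 365; 259^64 ≡ 365^2 = 133225 ≡ 508; 259^128 ≡ 508^2 = 258064 ≡ 92; 161 = 128 + 32 + 1, so 259^161 ≡ 92·365·259 ≡ 259 (mod 533)
  → matches H(m) = 259
Candidate B: 258^2 = 66564 ≡ 472; 258^4 ≡ 472^2 = 222784 ≡ 523; 258^8 ≡ 523^2 = 273529 ≡ 100; 258^16 ≡ 100^2 = 10000 ≡ 406; 258^32 ≡ 406^2 = 164836 ≡ 139; 258^64 ≡ 139^2 = 19321 ≡ 133; 258^128 ≡ 133^2 = 17689 ≡ 100; 161 = 128 + 32 + 1, so 258^161 ≡ 100·139·258 ≡ 176 (mod 533)

A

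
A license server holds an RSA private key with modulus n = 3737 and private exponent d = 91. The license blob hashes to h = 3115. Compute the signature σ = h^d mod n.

2042

Squares mod 3737: h^1≡3115, h^2≡1973, h^4≡2512, h^8≡2088, h^16≡2402, h^32≡3413, h^64≡340
91 = 64 + 16 + 8 + 2 + 1, so h^91 ≡ 340·2402·2088·1973·3115 ≡ 2042 (mod 3737)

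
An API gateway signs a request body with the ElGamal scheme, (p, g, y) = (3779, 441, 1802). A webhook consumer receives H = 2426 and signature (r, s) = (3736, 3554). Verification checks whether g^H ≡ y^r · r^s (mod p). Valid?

yes

Left side g^H mod p:
441^2 = 194481 ≡ 1752
441^4 ≡ 1752^2 = 3069504 ≡ 956
441^8 ≡ 956^2 = 913936 ≡ 3197
441^16 ≡ 3197^2 = 10220809 ≡ 2393
441^32 ≡ 2393^2 = 5726449 ≡ 1264
441^64 ≡ 1264^2 = 1597696 ≡ 2958
441^128 ≡ 2958^2 = 8749764 ≡ 1379
441^256 ≡ 1379^2 = 1901641 ≡ 804
441^512 ≡ 804^2 = 646416 ≡ 207
441^1024 ≡ 207^2 = 42849 ≡ 1280
441^2048 ≡ 1280^2 = 1638400 ≡ 2093
2426 = 2048 + 256 + 64 + 32 + 16 + 8 + 2, so 441^2426 ≡ 2093·804·2958·1264·2393·3197·1752 ≡ 2924 (mod 3779)
Right side y^r · r^s mod p:
1802^2 = 3247204 ≡ 1043
1802^4 ≡ 1043^2 = 1087849 ≡ 3276
1802^8 ≡ 3276^2 = 10732176 ≡ 3595
1802^16 ≡ 3595^2 = 12924025 ≡ 3624
1802^32 ≡ 3624^2 = 13133376 ≡ 1351
1802^64 ≡ 1351^2 = 1825201 ≡ 3723
1802^128 ≡ 3723^2 = 13860729 ≡ 3136
1802^256 ≡ 3136^2 = 9834496 ≡ 1538
1802^512 ≡ 1538^2 = 2365444 ≡ 3569
1802^1024 ≡ 3569^2 = 12737761 ≡ 2531
1802^2048 ≡ 2531^2 = 6405961 ≡ 556
3736 = 2048 + 1024 + 512 + 128 + 16 + 8, so 1802^3736 ≡ 556·2531·3569·3136·3624·3595 ≡ 455 (mod 3779)
3736^2 = 13957696 ≡ 1849
3736^4 ≡ 1849^2 = 3418801 ≡ 2585
3736^8 ≡ 2585^2 = 6682225 ≡ 953
3736^16 ≡ 953^2 = 908209 ≡ 1249
3736^32 ≡ 1249^2 = 1560001 ≡ 3053
3736^64 ≡ 3053^2 = 9320809 ≡ 1795
3736^128 ≡ 1795^2 = 3222025 ≡ 2317
3736^256 ≡ 2317^2 = 5368489 ≡ 2309
3736^512 ≡ 2309^2 = 5331481 ≡ 3091
3736^1024 ≡ 3091^2 = 9554281 ≡ 969
3736^2048 ≡ 969^2 = 938961 ≡ 1769
3554 = 2048 + 1024 + 256 + 128 + 64 + 32 + 2, so 3736^3554 ≡ 1769·969·2309·2317·1795·3053·1849 ≡ 1327 (mod 3779)
455·1327 = 603785 ≡ 2924 (mod 3779)
2924 ≡ 2924 (mod 3779), so the signature is genuine.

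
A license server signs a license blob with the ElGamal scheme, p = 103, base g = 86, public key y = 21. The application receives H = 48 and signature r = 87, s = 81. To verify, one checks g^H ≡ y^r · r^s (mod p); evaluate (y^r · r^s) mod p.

93

21^2 = 441 ≡ 29
21^4 ≡ 29^2 = 841 ≡ 17
21^8 ≡ 17^2 = 289 ≡ 83
21^16 ≡ 83^2 = 6889 ≡ 91
21^32 ≡ 91^2 = 8281 ≡ 41
21^64 ≡ 41^2 = 1681 ≡ 33
87 = 64 + 16 + 4 + 2 + 1, so 21^87 ≡ 33·91·17·29·21 ≡ 24 (mod 103)
87^2 = 7569 ≡ 50
87^4 ≡ 50^2 = 2500 ≡ 28
87^8 ≡ 28^2 = 784 ≡ 63
87^16 ≡ 63^2 = 3969 ≡ 55
87^32 ≡ 55^2 = 3025 ≡ 38
87^64 ≡ 38^2 = 1444 ≡ 2
81 = 64 + 16 + 1, so 87^81 ≡ 2·55·87 ≡ 94 (mod 103)
y^r · r^s ≡ 24·94 = 2256 ≡ 93 (mod 103)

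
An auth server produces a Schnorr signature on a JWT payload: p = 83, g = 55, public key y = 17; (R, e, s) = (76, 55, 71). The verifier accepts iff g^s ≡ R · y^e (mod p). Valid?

yes

g^s mod p:
55^71 mod 83 = 58
R · y^e mod p:
17^55 mod 83 = 51
76·51 = 3876 ≡ 58 (mod 83)
58 ≡ 58 (mod 83); signature holds.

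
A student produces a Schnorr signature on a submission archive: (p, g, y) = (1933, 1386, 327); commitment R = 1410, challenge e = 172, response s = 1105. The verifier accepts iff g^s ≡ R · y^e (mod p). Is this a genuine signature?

forged

g^s mod p:
1386^2 = 1920996 ≡ 1527
1386^4 ≡ 1527^2 = 2331729 ≡ 531
1386^8 ≡ 531^2 = 281961 ≡ 1676
1386^16 ≡ 1676^2 = 2808976 ≡ 327
1386^32 ≡ 327^2 = 106929 ≡ 614
1386^64 ≡ 614^2 = 376996 ≡ 61
1386^128 ≡ 61^2 = 3721 ≡ 1788
1386^256 ≡ 1788^2 = 3196944 ≡ 1695
1386^512 ≡ 1695^2 = 2873025 ≡ 587
1386^1024 ≡ 587^2 = 344569 ≡ 495
1105 = 1024 + 64 + 16 + 1, so 1386^1105 ≡ 495·61·327·1386 ≡ 1386 (mod 1933)
R · y^e mod p:
327^2 = 106929 ≡ 614
327^4 ≡ 614^2 = 376996 ≡ 61
327^8 ≡ 61^2 = 3721 ≡ 1788
327^16 ≡ 1788^2 = 3196944 ≡ 1695
327^32 ≡ 1695^2 = 2873025 ≡ 587
327^64 ≡ 587^2 = 344569 ≡ 495
327^128 ≡ 495^2 = 245025 ≡ 1467
172 = 128 + 32 + 8 + 4, so 327^172 ≡ 1467·587·1788·61 ≡ 880 (mod 1933)
1410·880 = 1240800 ≡ 1747 (mod 1933)
1386 ≠ 1747; the check fails.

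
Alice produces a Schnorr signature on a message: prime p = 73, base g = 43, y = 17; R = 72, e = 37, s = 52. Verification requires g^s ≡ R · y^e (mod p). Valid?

no

g^s mod p:
43^2 = 1849 ≡ 24
43^4 ≡ 24^2 = 576 ≡ 65
43^8 ≡ 65^2 = 4225 ≡ 64
43^16 ≡ 64^2 = 4096 ≡ 8
43^32 ≡ 8^2 = 64
52 = 32 + 16 + 4, so 43^52 ≡ 64·8·65 ≡ 65 (mod 73)
R · y^e mod p:
17^2 = 289 ≡ 70
17^4 ≡ 70^2 = 4900 ≡ 9
17^8 ≡ 9^2 = 81 ≡ 8
17^16 ≡ 8^2 = 64
17^32 ≡ 64^2 = 4096 ≡ 8
37 = 32 + 4 + 1, so 17^37 ≡ 8·9·17 ≡ 56 (mod 73)
72·56 = 4032 ≡ 17 (mod 73)
65 ≠ 17; the check fails.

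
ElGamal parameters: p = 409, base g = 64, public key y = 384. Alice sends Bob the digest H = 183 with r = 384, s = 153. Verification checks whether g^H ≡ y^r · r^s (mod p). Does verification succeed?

passes

Left side g^H mod p:
64^2 = 4096 ≡ 6
64^4 ≡ 6^2 = 36
64^8 ≡ 36^2 = 1296 ≡ 69
64^16 ≡ 69^2 = 4761 ≡ 262
64^32 ≡ 262^2 = 68644 ≡ 341
64^64 ≡ 341^2 = 116281 ≡ 125
64^128 ≡ 125^2 = 15625 ≡ 83
183 = 128 + 32 + 16 + 4 + 2 + 1, so 64^183 ≡ 83·341·262·36·6·64 ≡ 284 (mod 409)
Right side y^r · r^s mod p:
384^2 = 147456 ≡ 216
384^4 ≡ 216^2 = 46656 ≡ 30
384^8 ≡ 30^2 = 900 ≡ 82
384^16 ≡ 82^2 = 6724 ≡ 180
384^32 ≡ 180^2 = 32400 ≡ 89
384^64 ≡ 89^2 = 7921 ≡ 150
384^128 ≡ 150^2 = 22500 ≡ 5
384^256 ≡ 5^2 = 25
384 = 256 + 128, so 384^384 ≡ 25·5 ≡ 125 (mod 409)
384^2 = 147456 ≡ 216
384^4 ≡ 216^2 = 46656 ≡ 30
384^8 ≡ 30^2 = 900 ≡ 82
384^16 ≡ 82^2 = 6724 ≡ 180
384^32 ≡ 180^2 = 32400 ≡ 89
384^64 ≡ 89^2 = 7921 ≡ 150
384^128 ≡ 150^2 = 22500 ≡ 5
153 = 128 + 16 + 8 + 1, so 384^153 ≡ 5·180·82·384 ≡ 408 (mod 409)
125·408 = 51000 ≡ 284 (mod 409)
284 ≡ 284 (mod 409), so the signature is genuine.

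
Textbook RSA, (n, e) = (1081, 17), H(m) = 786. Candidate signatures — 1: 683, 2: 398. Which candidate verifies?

1

Candidate 1: 683^2 = 466489 ≡ 578; 683^4 ≡ 578^2 = 334084 ≡ 55; 683^8 ≡ 55^2 = 3025 ≡ 863; 683^16 ≡ 863^2 = 744769 ≡ 1041; 17 = 16 + 1, so 683^17 ≡ 1041·683 ≡ 786 (mod 1081)
  → matches H(m) = 786
Candidate 2: 398^2 = 158404 ≡ 578; 398^4 ≡ 578^2 = 334084 ≡ 55; 398^8 ≡ 55^2 = 3025 ≡ 863; 398^16 ≡ 863^2 = 744769 ≡ 1041; 17 = 16 + 1, so 398^17 ≡ 1041·398 ≡ 295 (mod 1081)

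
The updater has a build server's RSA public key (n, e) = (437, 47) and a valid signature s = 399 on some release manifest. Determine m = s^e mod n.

190

s^47 mod 437 = 190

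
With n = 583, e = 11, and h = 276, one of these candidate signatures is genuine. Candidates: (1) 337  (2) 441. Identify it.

2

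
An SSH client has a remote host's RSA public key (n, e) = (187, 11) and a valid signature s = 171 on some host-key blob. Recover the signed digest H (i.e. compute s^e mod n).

s^2 ≡ 171^2 = 29241 ≡ 69
s^4 ≡ 69^2 = 4761 ≡ 86
s^8 ≡ 86^2 = 7396 ≡ 103
11 = 8 + 2 + 1, so s^11 ≡ 103·69·171 ≡ 171 (mod 187)

171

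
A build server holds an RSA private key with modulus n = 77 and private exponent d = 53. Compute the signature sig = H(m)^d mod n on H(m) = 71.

15

(H(m))^2 ≡ 71^2 = 5041 ≡ 36
(H(m))^4 ≡ 36^2 = 1296 ≡ 64
(H(m))^8 ≡ 64^2 = 4096 ≡ 15
(H(m))^16 ≡ 15^2 = 225 ≡ 71
(H(m))^32 ≡ 71^2 = 5041 ≡ 36
53 = 32 + 16 + 4 + 1, so (H(m))^53 ≡ 36·71·64·71 ≡ 15 (mod 77)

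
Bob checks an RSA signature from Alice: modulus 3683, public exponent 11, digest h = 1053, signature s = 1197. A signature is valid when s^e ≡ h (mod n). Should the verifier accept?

reject

s^2 ≡ 1197^2 = 1432809 ≡ 122
s^4 ≡ 122^2 = 14884 ≡ 152
s^8 ≡ 152^2 = 23104 ≡ 1006
11 = 8 + 2 + 1, so s^11 ≡ 1006·122·1197 ≡ 2700 (mod 3683)
2700 ≠ 1053, so verification fails.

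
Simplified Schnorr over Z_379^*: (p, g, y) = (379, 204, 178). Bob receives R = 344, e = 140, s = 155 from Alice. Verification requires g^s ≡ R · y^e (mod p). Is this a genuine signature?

forged

g^s mod p:
Squares mod 379: 204^1≡204, 204^2≡305, 204^4≡170, 204^8≡96, 204^16≡120, 204^32≡377, 204^64≡4, 204^128≡16
155 = 128 + 16 + 8 + 2 + 1, so 204^155 ≡ 16·120·96·305·204 ≡ 105 (mod 379)
R · y^e mod p:
Squares mod 379: 178^1≡178, 178^2≡227, 178^4≡364, 178^8≡225, 178^16≡218, 178^32≡149, 178^64≡219, 178^128≡207
140 = 128 + 8 + 4, so 178^140 ≡ 207·225·364 ≡ 251 (mod 379)
344·251 = 86344 ≡ 311 (mod 379)
105 ≠ 311; the check fails.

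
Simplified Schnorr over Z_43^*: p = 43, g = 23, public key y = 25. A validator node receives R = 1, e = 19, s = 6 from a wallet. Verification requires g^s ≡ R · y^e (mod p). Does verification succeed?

fails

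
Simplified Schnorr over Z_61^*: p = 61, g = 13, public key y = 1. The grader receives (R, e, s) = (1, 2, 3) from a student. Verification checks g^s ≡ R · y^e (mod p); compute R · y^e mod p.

1

Squares mod 61: 1^1≡1, 1^2≡1
1^2 ≡ 1 (mod 61)
R · y^e ≡ 1·1 = 1 ≡ 1 (mod 61)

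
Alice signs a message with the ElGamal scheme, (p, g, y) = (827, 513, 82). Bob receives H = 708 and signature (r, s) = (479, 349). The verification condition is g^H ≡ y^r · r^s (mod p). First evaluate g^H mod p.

1

Squares mod 827: 513^1≡513, 513^2≡183, 513^4≡409, 513^8≡227, 513^16≡255, 513^32≡519, 513^64≡586, 513^128≡191, 513^256≡93, 513^512≡379
708 = 512 + 128 + 64 + 4, so 513^708 ≡ 379·191·586·409 ≡ 1 (mod 827)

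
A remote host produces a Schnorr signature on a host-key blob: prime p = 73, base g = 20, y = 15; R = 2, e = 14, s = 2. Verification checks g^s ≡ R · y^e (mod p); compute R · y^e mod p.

35

15^14 mod 73 = 54
R · y^e ≡ 2·54 = 108 ≡ 35 (mod 73)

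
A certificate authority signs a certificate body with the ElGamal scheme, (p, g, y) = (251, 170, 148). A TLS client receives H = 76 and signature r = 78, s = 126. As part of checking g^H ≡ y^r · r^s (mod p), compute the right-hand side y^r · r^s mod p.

148^2 = 21904 ≡ 67
148^4 ≡ 67^2 = 4489 ≡ 222
148^8 ≡ 222^2 = 49284 ≡ 88
148^16 ≡ 88^2 = 7744 ≡ 214
148^32 ≡ 214^2 = 45796 ≡ 114
148^64 ≡ 114^2 = 12996 ≡ 195
78 = 64 + 8 + 4 + 2, so 148^78 ≡ 195·88·222·67 ≡ 207 (mod 251)
78^2 = 6084 ≡ 60
78^4 ≡ 60^2 = 3600 ≡ 86
78^8 ≡ 86^2 = 7396 ≡ 117
78^16 ≡ 117^2 = 13689 ≡ 135
78^32 ≡ 135^2 = 18225 ≡ 153
78^64 ≡ 153^2 = 23409 ≡ 66
126 = 64 + 32 + 16 + 8 + 4 + 2, so 78^126 ≡ 66·153·135·117·86·60 ≡ 173 (mod 251)
y^r · r^s ≡ 207·173 = 35811 ≡ 169 (mod 251)

169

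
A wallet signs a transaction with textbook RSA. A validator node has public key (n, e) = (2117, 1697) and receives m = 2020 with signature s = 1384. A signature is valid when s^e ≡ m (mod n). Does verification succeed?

s^1697 mod 2117 = 2020
2020 = m, so the signature checks out.

passes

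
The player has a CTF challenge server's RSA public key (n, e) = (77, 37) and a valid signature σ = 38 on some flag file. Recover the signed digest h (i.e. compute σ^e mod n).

3

σ^2 ≡ 38^2 = 1444 ≡ 58
σ^4 ≡ 58^2 = 3364 ≡ 53
σ^8 ≡ 53^2 = 2809 ≡ 37
σ^16 ≡ 37^2 = 1369 ≡ 60
σ^32 ≡ 60^2 = 3600 ≡ 58
37 = 32 + 4 + 1, so σ^37 ≡ 58·53·38 ≡ 3 (mod 77)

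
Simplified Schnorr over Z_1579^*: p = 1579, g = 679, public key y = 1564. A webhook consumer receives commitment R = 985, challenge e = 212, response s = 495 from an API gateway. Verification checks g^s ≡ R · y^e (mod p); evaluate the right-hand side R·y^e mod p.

Squares mod 1579: 1564^1≡1564, 1564^2≡225, 1564^4≡97, 1564^8≡1514, 1564^16≡1067, 1564^32≡30, 1564^64≡900, 1564^128≡1552
212 = 128 + 64 + 16 + 4, so 1564^212 ≡ 1552·900·1067·97 ≡ 763 (mod 1579)
R · y^e ≡ 985·763 = 751555 ≡ 1530 (mod 1579)

1530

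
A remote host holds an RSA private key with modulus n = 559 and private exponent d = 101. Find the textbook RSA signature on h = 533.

195

h^2 ≡ 533^2 = 284089 ≡ 117
h^4 ≡ 117^2 = 13689 ≡ 273
h^8 ≡ 273^2 = 74529 ≡ 182
h^16 ≡ 182^2 = 33124 ≡ 143
h^32 ≡ 143^2 = 20449 ≡ 325
h^64 ≡ 325^2 = 105625 ≡ 533
101 = 64 + 32 + 4 + 1, so h^101 ≡ 533·325·273·533 ≡ 195 (mod 559)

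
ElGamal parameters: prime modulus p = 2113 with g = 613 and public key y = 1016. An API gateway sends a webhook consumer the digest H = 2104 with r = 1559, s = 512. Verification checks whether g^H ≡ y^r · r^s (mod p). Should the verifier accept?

Left side g^H mod p:
613^2104 mod 2113 = 537
Right side y^r · r^s mod p:
1016^1559 mod 2113 = 913
1559^512 mod 2113 = 438
913·438 = 399894 ≡ 537 (mod 2113)
537 ≡ 537 (mod 2113), so the signature is genuine.

accept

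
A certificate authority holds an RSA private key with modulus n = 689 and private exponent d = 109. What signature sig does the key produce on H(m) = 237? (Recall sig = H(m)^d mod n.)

640

(H(m))^109 mod 689 = 640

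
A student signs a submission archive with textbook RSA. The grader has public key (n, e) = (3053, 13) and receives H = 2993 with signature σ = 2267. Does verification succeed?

σ^2 ≡ 2267^2 = 5139289 ≡ 1090
σ^4 ≡ 1090^2 = 1188100 ≡ 483
σ^8 ≡ 483^2 = 233289 ≡ 1261
13 = 8 + 4 + 1, so σ^13 ≡ 1261·483·2267 ≡ 2147 (mod 3053)
2147 ≠ 2993, so verification fails.

fails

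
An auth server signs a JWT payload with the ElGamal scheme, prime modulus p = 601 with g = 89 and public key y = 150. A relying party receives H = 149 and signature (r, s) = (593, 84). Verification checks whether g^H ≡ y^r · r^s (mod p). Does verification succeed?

passes

Left side g^H mod p:
89^2 = 7921 ≡ 108
89^4 ≡ 108^2 = 11664 ≡ 245
89^8 ≡ 245^2 = 60025 ≡ 526
89^16 ≡ 526^2 = 276676 ≡ 216
89^32 ≡ 216^2 = 46656 ≡ 379
89^64 ≡ 379^2 = 143641 ≡ 2
89^128 ≡ 2^2 = 4
149 = 128 + 16 + 4 + 1, so 89^149 ≡ 4·216·245·89 ≡ 574 (mod 601)
Right side y^r · r^s mod p:
150^2 = 22500 ≡ 263
150^4 ≡ 263^2 = 69169 ≡ 54
150^8 ≡ 54^2 = 2916 ≡ 512
150^16 ≡ 512^2 = 262144 ≡ 108
150^32 ≡ 108^2 = 11664 ≡ 245
150^64 ≡ 245^2 = 60025 ≡ 526
150^128 ≡ 526^2 = 276676 ≡ 216
150^256 ≡ 216^2 = 46656 ≡ 379
150^512 ≡ 379^2 = 143641 ≡ 2
593 = 512 + 64 + 16 + 1, so 150^593 ≡ 2·526·108·150 ≡ 444 (mod 601)
593^2 = 351649 ≡ 64
593^4 ≡ 64^2 = 4096 ≡ 490
593^8 ≡ 490^2 = 240100 ≡ 301
593^16 ≡ 301^2 = 90601 ≡ 451
593^32 ≡ 451^2 = 203401 ≡ 263
593^64 ≡ 263^2 = 69169 ≡ 54
84 = 64 + 16 + 4, so 593^84 ≡ 54·451·490 ≡ 4 (mod 601)
444·4 = 1776 ≡ 574 (mod 601)
574 ≡ 574 (mod 601), so the signature is genuine.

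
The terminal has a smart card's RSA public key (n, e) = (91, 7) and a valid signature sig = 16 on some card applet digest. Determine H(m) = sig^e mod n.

16

sig^2 ≡ 16^2 = 256 ≡ 74
sig^4 ≡ 74^2 = 5476 ≡ 16
7 = 4 + 2 + 1, so sig^7 ≡ 16·74·16 ≡ 16 (mod 91)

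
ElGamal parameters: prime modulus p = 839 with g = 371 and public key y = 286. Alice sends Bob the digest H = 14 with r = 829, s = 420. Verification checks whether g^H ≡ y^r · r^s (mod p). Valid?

no

Left side g^H mod p:
371^2 = 137641 ≡ 45
371^4 ≡ 45^2 = 2025 ≡ 347
371^8 ≡ 347^2 = 120409 ≡ 432
14 = 8 + 4 + 2, so 371^14 ≡ 432·347·45 ≡ 120 (mod 839)
Right side y^r · r^s mod p:
286^2 = 81796 ≡ 413
286^4 ≡ 413^2 = 170569 ≡ 252
286^8 ≡ 252^2 = 63504 ≡ 579
286^16 ≡ 579^2 = 335241 ≡ 480
286^32 ≡ 480^2 = 230400 ≡ 514
286^64 ≡ 514^2 = 264196 ≡ 750
286^128 ≡ 750^2 = 562500 ≡ 370
286^256 ≡ 370^2 = 136900 ≡ 143
286^512 ≡ 143^2 = 20449 ≡ 313
829 = 512 + 256 + 32 + 16 + 8 + 4 + 1, so 286^829 ≡ 313·143·514·480·579·252·286 ≡ 723 (mod 839)
829^2 = 687241 ≡ 100
829^4 ≡ 100^2 = 10000 ≡ 771
829^8 ≡ 771^2 = 594441 ≡ 429
829^16 ≡ 429^2 = 184041 ≡ 300
829^32 ≡ 300^2 = 90000 ≡ 227
829^64 ≡ 227^2 = 51529 ≡ 350
829^128 ≡ 350^2 = 122500 ≡ 6
829^256 ≡ 6^2 = 36
420 = 256 + 128 + 32 + 4, so 829^420 ≡ 36·6·227·771 ≡ 10 (mod 839)
723·10 = 7230 ≡ 518 (mod 839)
120 ≠ 518, so verification fails.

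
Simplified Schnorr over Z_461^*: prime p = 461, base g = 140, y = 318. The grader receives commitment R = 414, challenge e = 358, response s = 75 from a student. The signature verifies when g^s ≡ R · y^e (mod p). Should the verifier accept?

g^s mod p:
140^75 mod 461 = 188
R · y^e mod p:
318^358 mod 461 = 457
414·457 = 189198 ≡ 188 (mod 461)
188 ≡ 188 (mod 461); signature holds.

accept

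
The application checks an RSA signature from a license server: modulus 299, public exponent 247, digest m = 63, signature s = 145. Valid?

s^2 ≡ 145^2 = 21025 ≡ 95
s^4 ≡ 95^2 = 9025 ≡ 55
s^8 ≡ 55^2 = 3025 ≡ 35
s^16 ≡ 35^2 = 1225 ≡ 29
s^32 ≡ 29^2 = 841 ≡ 243
s^64 ≡ 243^2 = 59049 ≡ 146
s^128 ≡ 146^2 = 21316 ≡ 87
247 = 128 + 64 + 32 + 16 + 4 + 2 + 1, so s^247 ≡ 87·146·243·29·55·95·145 ≡ 63 (mod 299)
Since 63 equals the digest 63, verification succeeds.

yes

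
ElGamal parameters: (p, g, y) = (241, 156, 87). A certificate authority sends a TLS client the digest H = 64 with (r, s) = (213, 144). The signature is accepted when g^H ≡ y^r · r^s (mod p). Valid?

no

Left side g^H mod p:
Squares mod 241: 156^1≡156, 156^2≡236, 156^4≡25, 156^8≡143, 156^16≡205, 156^32≡91, 156^64≡87
156^64 ≡ 87 (mod 241)
Right side y^r · r^s mod p:
Squares mod 241: 87^1≡87, 87^2≡98, 87^4≡205, 87^8≡91, 87^16≡87, 87^32≡98, 87^64≡205, 87^128≡91
213 = 128 + 64 + 16 + 4 + 1, so 87^213 ≡ 91·205·87·205·87 ≡ 91 (mod 241)
Squares mod 241: 213^1≡213, 213^2≡61, 213^4≡106, 213^8≡150, 213^16≡87, 213^32≡98, 213^64≡205, 213^128≡91
144 = 128 + 16, so 213^144 ≡ 91·87 ≡ 205 (mod 241)
91·205 = 18655 ≡ 98 (mod 241)
87 ≠ 98, so verification fails.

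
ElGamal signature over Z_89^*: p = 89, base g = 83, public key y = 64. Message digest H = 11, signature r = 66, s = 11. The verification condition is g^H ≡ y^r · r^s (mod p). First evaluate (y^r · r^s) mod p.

Squares mod 89: 64^1≡64, 64^2≡2, 64^4≡4, 64^8≡16, 64^16≡78, 64^32≡32, 64^64≡45
66 = 64 + 2, so 64^66 ≡ 45·2 ≡ 1 (mod 89)
Squares mod 89: 66^1≡66, 66^2≡84, 66^4≡25, 66^8≡2
11 = 8 + 2 + 1, so 66^11 ≡ 2·84·66 ≡ 52 (mod 89)
y^r · r^s ≡ 1·52 = 52 ≡ 52 (mod 89)

52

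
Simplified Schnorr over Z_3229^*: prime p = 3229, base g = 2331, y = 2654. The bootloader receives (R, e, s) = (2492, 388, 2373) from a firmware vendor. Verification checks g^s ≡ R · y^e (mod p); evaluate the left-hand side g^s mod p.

2331^2373 mod 3229 = 1172

1172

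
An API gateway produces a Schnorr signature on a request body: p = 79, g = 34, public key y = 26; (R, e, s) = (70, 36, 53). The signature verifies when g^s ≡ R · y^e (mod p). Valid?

no

g^s mod p:
Squares mod 79: 34^1≡34, 34^2≡50, 34^4≡51, 34^8≡73, 34^16≡36, 34^32≡32
53 = 32 + 16 + 4 + 1, so 34^53 ≡ 32·36·51·34 ≡ 53 (mod 79)
R · y^e mod p:
Squares mod 79: 26^1≡26, 26^2≡44, 26^4≡40, 26^8≡20, 26^16≡5, 26^32≡25
36 = 32 + 4, so 26^36 ≡ 25·40 ≡ 52 (mod 79)
70·52 = 3640 ≡ 6 (mod 79)
53 ≠ 6; the check fails.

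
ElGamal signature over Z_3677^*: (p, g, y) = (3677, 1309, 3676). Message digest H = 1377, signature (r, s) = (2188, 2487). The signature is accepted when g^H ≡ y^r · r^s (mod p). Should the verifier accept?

Left side g^H mod p:
1309^2 = 1713481 ≡ 3676
1309^4 ≡ 3676^2 = 13512976 ≡ 1
1309^8 ≡ 1^2 = 1
1309^16 ≡ 1^2 = 1
1309^32 ≡ 1^2 = 1
1309^64 ≡ 1^2 = 1
1309^128 ≡ 1^2 = 1
1309^256 ≡ 1^2 = 1
1309^512 ≡ 1^2 = 1
1309^1024 ≡ 1^2 = 1
1377 = 1024 + 256 + 64 + 32 + 1, so 1309^1377 ≡ 1·1·1·1·1309 ≡ 1309 (mod 3677)
Right side y^r · r^s mod p:
3676^2 = 13512976 ≡ 1
3676^4 ≡ 1^2 = 1
3676^8 ≡ 1^2 = 1
3676^16 ≡ 1^2 = 1
3676^32 ≡ 1^2 = 1
3676^64 ≡ 1^2 = 1
3676^128 ≡ 1^2 = 1
3676^256 ≡ 1^2 = 1
3676^512 ≡ 1^2 = 1
3676^1024 ≡ 1^2 = 1
3676^2048 ≡ 1^2 = 1
2188 = 2048 + 128 + 8 + 4, so 3676^2188 ≡ 1·1·1·1 ≡ 1 (mod 3677)
2188^2 = 4787344 ≡ 3567
2188^4 ≡ 3567^2 = 12723489 ≡ 1069
2188^8 ≡ 1069^2 = 1142761 ≡ 2891
2188^16 ≡ 2891^2 = 8357881 ≡ 60
2188^32 ≡ 60^2 = 3600
2188^64 ≡ 3600^2 = 12960000 ≡ 2252
2188^128 ≡ 2252^2 = 5071504 ≡ 921
2188^256 ≡ 921^2 = 848241 ≡ 2531
2188^512 ≡ 2531^2 = 6405961 ≡ 627
2188^1024 ≡ 627^2 = 393129 ≡ 3367
2188^2048 ≡ 3367^2 = 11336689 ≡ 498
2487 = 2048 + 256 + 128 + 32 + 16 + 4 + 2 + 1, so 2188^2487 ≡ 498·2531·921·3600·60·1069·3567·2188 ≡ 2577 (mod 3677)
1·2577 = 2577 ≡ 2577 (mod 3677)
1309 ≠ 2577, so verification fails.

reject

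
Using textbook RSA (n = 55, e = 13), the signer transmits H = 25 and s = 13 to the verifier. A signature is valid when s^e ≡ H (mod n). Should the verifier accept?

s^2 ≡ 13^2 = 169 ≡ 4
s^4 ≡ 4^2 = 16
s^8 ≡ 16^2 = 256 ≡ 36
13 = 8 + 4 + 1, so s^13 ≡ 36·16·13 ≡ 8 (mod 55)
8 ≠ 25, so verification fails.

reject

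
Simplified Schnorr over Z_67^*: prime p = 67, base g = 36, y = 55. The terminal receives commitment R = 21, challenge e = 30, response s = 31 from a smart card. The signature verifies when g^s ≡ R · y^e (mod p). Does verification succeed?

passes

g^s mod p:
36^2 = 1296 ≡ 23
36^4 ≡ 23^2 = 529 ≡ 60
36^8 ≡ 60^2 = 3600 ≡ 49
36^16 ≡ 49^2 = 2401 ≡ 56
31 = 16 + 8 + 4 + 2 + 1, so 36^31 ≡ 56·49·60·23·36 ≡ 35 (mod 67)
R · y^e mod p:
55^2 = 3025 ≡ 10
55^4 ≡ 10^2 = 100 ≡ 33
55^8 ≡ 33^2 = 1089 ≡ 17
55^16 ≡ 17^2 = 289 ≡ 21
30 = 16 + 8 + 4 + 2, so 55^30 ≡ 21·17·33·10 ≡ 24 (mod 67)
21·24 = 504 ≡ 35 (mod 67)
35 ≡ 35 (mod 67); signature holds.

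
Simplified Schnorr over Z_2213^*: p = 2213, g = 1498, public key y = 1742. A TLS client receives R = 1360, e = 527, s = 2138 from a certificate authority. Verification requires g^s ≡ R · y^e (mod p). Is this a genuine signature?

forged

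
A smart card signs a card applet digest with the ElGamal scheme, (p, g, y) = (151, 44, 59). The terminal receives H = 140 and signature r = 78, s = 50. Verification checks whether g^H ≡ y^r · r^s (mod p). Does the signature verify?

Left side g^H mod p:
44^2 = 1936 ≡ 124
44^4 ≡ 124^2 = 15376 ≡ 125
44^8 ≡ 125^2 = 15625 ≡ 72
44^16 ≡ 72^2 = 5184 ≡ 50
44^32 ≡ 50^2 = 2500 ≡ 84
44^64 ≡ 84^2 = 7056 ≡ 110
44^128 ≡ 110^2 = 12100 ≡ 20
140 = 128 + 8 + 4, so 44^140 ≡ 20·72·125 ≡ 8 (mod 151)
Right side y^r · r^s mod p:
59^2 = 3481 ≡ 8
59^4 ≡ 8^2 = 64
59^8 ≡ 64^2 = 4096 ≡ 19
59^16 ≡ 19^2 = 361 ≡ 59
59^32 ≡ 59^2 = 3481 ≡ 8
59^64 ≡ 8^2 = 64
78 = 64 + 8 + 4 + 2, so 59^78 ≡ 64·19·64·8 ≡ 19 (mod 151)
78^2 = 6084 ≡ 44
78^4 ≡ 44^2 = 1936 ≡ 124
78^8 ≡ 124^2 = 15376 ≡ 125
78^16 ≡ 125^2 = 15625 ≡ 72
78^32 ≡ 72^2 = 5184 ≡ 50
50 = 32 + 16 + 2, so 78^50 ≡ 50·72·44 ≡ 1 (mod 151)
19·1 = 19 ≡ 19 (mod 151)
8 ≠ 19, so verification fails.

does not verify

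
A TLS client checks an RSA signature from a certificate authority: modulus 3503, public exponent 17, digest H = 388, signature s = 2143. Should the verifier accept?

accept

s^2 ≡ 2143^2 = 4592449 ≡ 16
s^4 ≡ 16^2 = 256
s^8 ≡ 256^2 = 65536 ≡ 2482
s^16 ≡ 2482^2 = 6160324 ≡ 2050
17 = 16 + 1, so s^17 ≡ 2050·2143 ≡ 388 (mod 3503)
388 = H, so the signature checks out.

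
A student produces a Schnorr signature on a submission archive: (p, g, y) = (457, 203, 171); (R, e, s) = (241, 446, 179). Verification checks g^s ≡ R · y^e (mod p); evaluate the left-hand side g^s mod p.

428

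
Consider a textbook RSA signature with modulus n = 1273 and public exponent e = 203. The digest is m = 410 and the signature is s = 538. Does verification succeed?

s^2 ≡ 538^2 = 289444 ≡ 473
s^4 ≡ 473^2 = 223729 ≡ 954
s^8 ≡ 954^2 = 910116 ≡ 1194
s^16 ≡ 1194^2 = 1425636 ≡ 1149
s^32 ≡ 1149^2 = 1320201 ≡ 100
s^64 ≡ 100^2 = 10000 ≡ 1089
s^128 ≡ 1089^2 = 1185921 ≡ 758
203 = 128 + 64 + 8 + 2 + 1, so s^203 ≡ 758·1089·1194·473·538 ≡ 233 (mod 1273)
233 ≠ 410, so verification fails.

fails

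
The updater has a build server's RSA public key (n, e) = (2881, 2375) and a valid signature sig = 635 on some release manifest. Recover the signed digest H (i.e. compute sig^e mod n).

2523

sig^2 ≡ 635^2 = 403225 ≡ 2766
sig^4 ≡ 2766^2 = 7650756 ≡ 1701
sig^8 ≡ 1701^2 = 2893401 ≡ 877
sig^16 ≡ 877^2 = 769129 ≡ 2783
sig^32 ≡ 2783^2 = 7745089 ≡ 961
sig^64 ≡ 961^2 = 923521 ≡ 1601
sig^128 ≡ 1601^2 = 2563201 ≡ 1992
sig^256 ≡ 1992^2 = 3968064 ≡ 927
sig^512 ≡ 927^2 = 859329 ≡ 791
sig^1024 ≡ 791^2 = 625681 ≡ 504
sig^2048 ≡ 504^2 = 254016 ≡ 488
2375 = 2048 + 256 + 64 + 4 + 2 + 1, so sig^2375 ≡ 488·927·1601·1701·2766·635 ≡ 2523 (mod 2881)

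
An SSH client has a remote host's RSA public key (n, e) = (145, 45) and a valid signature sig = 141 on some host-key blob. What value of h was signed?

81

sig^2 ≡ 141^2 = 19881 ≡ 16
sig^4 ≡ 16^2 = 256 ≡ 111
sig^8 ≡ 111^2 = 12321 ≡ 141
sig^16 ≡ 141^2 = 19881 ≡ 16
sig^32 ≡ 16^2 = 256 ≡ 111
45 = 32 + 8 + 4 + 1, so sig^45 ≡ 111·141·111·141 ≡ 81 (mod 145)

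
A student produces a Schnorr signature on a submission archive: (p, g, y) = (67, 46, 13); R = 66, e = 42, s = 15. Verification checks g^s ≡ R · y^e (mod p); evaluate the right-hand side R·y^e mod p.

13^2 = 169 ≡ 35
13^4 ≡ 35^2 = 1225 ≡ 19
13^8 ≡ 19^2 = 361 ≡ 26
13^16 ≡ 26^2 = 676 ≡ 6
13^32 ≡ 6^2 = 36
42 = 32 + 8 + 2, so 13^42 ≡ 36·26·35 ≡ 64 (mod 67)
R · y^e ≡ 66·64 = 4224 ≡ 3 (mod 67)

3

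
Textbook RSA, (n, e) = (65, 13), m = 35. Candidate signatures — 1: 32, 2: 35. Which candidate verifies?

2

Candidate 1: 32^2 = 1024 ≡ 49; 32^4 ≡ 49^2 = 2401 ≡ 61; 32^8 ≡ 61^2 = 3721 ≡ 16; 13 = 8 + 4 + 1, so 32^13 ≡ 16·61·32 ≡ 32 (mod 65)
Candidate 2: 35^2 = 1225 ≡ 55; 35^4 ≡ 55^2 = 3025 ≡ 35; 35^8 ≡ 35^2 = 1225 ≡ 55; 13 = 8 + 4 + 1, so 35^13 ≡ 55·35·35 ≡ 35 (mod 65)
  → matches m = 35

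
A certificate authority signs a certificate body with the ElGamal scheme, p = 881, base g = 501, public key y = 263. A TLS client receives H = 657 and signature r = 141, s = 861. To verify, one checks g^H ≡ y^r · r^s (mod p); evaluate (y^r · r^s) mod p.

393

263^141 mod 881 = 487
141^861 mod 881 = 520
y^r · r^s ≡ 487·520 = 253240 ≡ 393 (mod 881)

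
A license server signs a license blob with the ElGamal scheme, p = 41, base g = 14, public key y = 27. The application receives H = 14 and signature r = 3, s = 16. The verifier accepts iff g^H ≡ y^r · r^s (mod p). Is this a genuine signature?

Left side g^H mod p:
Squares mod 41: 14^1≡14, 14^2≡32, 14^4≡40, 14^8≡1
14 = 8 + 4 + 2, so 14^14 ≡ 1·40·32 ≡ 9 (mod 41)
Right side y^r · r^s mod p:
Squares mod 41: 27^1≡27, 27^2≡32
3 = 2 + 1, so 27^3 ≡ 32·27 ≡ 3 (mod 41)
Squares mod 41: 3^1≡3, 3^2≡9, 3^4≡40, 3^8≡1, 3^16≡1
3^16 ≡ 1 (mod 41)
3·1 = 3 ≡ 3 (mod 41)
9 ≠ 3, so verification fails.

forged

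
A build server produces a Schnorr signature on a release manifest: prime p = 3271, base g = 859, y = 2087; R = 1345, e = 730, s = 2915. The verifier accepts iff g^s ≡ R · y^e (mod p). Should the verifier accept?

g^s mod p:
859^2 = 737881 ≡ 1906
859^4 ≡ 1906^2 = 3632836 ≡ 2026
859^8 ≡ 2026^2 = 4104676 ≡ 2842
859^16 ≡ 2842^2 = 8076964 ≡ 865
859^32 ≡ 865^2 = 748225 ≡ 2437
859^64 ≡ 2437^2 = 5938969 ≡ 2104
859^128 ≡ 2104^2 = 4426816 ≡ 1153
859^256 ≡ 1153^2 = 1329409 ≡ 1383
859^512 ≡ 1383^2 = 1912689 ≡ 2425
859^1024 ≡ 2425^2 = 5880625 ≡ 2638
859^2048 ≡ 2638^2 = 6959044 ≡ 1627
2915 = 2048 + 512 + 256 + 64 + 32 + 2 + 1, so 859^2915 ≡ 1627·2425·1383·2104·2437·1906·859 ≡ 1189 (mod 3271)
R · y^e mod p:
2087^2 = 4355569 ≡ 1868
2087^4 ≡ 1868^2 = 3489424 ≡ 2538
2087^8 ≡ 2538^2 = 6441444 ≡ 845
2087^16 ≡ 845^2 = 714025 ≡ 947
2087^32 ≡ 947^2 = 896809 ≡ 555
2087^64 ≡ 555^2 = 308025 ≡ 551
2087^128 ≡ 551^2 = 303601 ≡ 2669
2087^256 ≡ 2669^2 = 7123561 ≡ 2594
2087^512 ≡ 2594^2 = 6728836 ≡ 389
730 = 512 + 128 + 64 + 16 + 8 + 2, so 2087^730 ≡ 389·2669·551·947·845·1868 ≡ 2946 (mod 3271)
1345·2946 = 3962370 ≡ 1189 (mod 3271)
1189 ≡ 1189 (mod 3271); signature holds.

accept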